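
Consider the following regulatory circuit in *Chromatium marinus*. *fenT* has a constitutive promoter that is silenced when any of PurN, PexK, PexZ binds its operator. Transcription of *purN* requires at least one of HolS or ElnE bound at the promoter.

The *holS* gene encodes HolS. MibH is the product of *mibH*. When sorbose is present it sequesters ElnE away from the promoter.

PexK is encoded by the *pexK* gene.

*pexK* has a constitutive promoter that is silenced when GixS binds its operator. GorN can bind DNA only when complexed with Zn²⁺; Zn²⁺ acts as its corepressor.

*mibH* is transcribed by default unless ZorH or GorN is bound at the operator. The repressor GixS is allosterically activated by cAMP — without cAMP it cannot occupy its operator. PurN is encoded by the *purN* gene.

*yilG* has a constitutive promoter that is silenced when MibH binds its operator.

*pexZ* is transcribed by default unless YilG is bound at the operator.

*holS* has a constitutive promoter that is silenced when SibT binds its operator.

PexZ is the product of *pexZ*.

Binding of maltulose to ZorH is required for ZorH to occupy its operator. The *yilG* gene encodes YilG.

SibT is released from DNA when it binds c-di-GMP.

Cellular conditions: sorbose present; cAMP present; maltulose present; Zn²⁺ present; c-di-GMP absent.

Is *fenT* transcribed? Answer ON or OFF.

ON

c-di-GMP is absent, so SibT is active.
With repressor SibT bound, *holS* is not transcribed.
So HolS is not produced.
Sorbose is present, so ElnE is inactive.
No activator is available at the *purN* promoter, so *purN* is not transcribed.
So PurN is not produced.
cAMP is present, so GixS is active.
With repressor GixS bound, *pexK* is not transcribed.
So PexK is not produced.
Maltulose is present, so ZorH is active.
Zn²⁺ is present, so GorN is active.
With repressor ZorH bound, *mibH* is not transcribed.
So MibH is not produced.
With no repressor bound, *yilG* is transcribed.
So YilG is produced and active.
With repressor YilG bound, *pexZ* is not transcribed.
So PexZ is not produced.
With no repressor bound, *fenT* is transcribed.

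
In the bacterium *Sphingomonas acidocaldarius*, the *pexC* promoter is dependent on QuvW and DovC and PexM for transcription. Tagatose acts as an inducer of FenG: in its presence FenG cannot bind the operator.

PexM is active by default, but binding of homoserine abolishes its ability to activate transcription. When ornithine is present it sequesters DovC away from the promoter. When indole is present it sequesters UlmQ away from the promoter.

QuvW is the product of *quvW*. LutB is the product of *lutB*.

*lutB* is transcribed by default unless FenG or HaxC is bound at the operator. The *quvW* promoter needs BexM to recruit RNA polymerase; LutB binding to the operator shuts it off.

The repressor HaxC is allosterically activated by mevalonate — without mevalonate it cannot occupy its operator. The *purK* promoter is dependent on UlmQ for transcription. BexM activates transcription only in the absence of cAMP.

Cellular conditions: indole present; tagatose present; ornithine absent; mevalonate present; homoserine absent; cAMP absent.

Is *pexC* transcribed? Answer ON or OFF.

ON

cAMP is absent, so BexM is active.
Tagatose is present, so FenG is inactive.
Mevalonate is present, so HaxC is active.
With repressor HaxC bound, *lutB* is not transcribed.
So LutB is not produced.
No repressor is bound and BexM is active, so *quvW* is transcribed.
So QuvW is produced and active.
Ornithine is absent, so DovC is active.
Homoserine is absent, so PexM is active.
No repressor is bound and QuvW and DovC and PexM are active, so *pexC* is transcribed.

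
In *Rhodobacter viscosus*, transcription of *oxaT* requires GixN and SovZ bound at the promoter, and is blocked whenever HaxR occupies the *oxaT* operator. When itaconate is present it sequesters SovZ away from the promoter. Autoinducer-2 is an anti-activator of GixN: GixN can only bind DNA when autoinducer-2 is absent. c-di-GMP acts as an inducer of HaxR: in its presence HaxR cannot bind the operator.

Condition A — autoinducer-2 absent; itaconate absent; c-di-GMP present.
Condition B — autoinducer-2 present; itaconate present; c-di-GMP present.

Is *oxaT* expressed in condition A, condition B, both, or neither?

Condition A:
Autoinducer-2 is absent, so GixN is active.
Itaconate is absent, so SovZ is active.
c-di-GMP is present, so HaxR is inactive.
No repressor is bound and GixN and SovZ are active, so *oxaT* is transcribed.
→ *oxaT* is ON in A.
Condition B:
Autoinducer-2 is present, so GixN is inactive.
Itaconate is present, so SovZ is inactive.
c-di-GMP is present, so HaxR is inactive.
Required activator GixN is absent, so *oxaT* is not transcribed.
→ *oxaT* is OFF in B.

A only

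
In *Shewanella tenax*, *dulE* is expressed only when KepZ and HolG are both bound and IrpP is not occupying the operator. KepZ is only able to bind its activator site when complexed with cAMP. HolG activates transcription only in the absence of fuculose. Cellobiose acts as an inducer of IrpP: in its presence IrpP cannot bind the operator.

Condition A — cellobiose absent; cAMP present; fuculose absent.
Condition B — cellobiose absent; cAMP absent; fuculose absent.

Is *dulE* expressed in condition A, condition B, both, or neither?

Condition A:
Cellobiose is absent, so IrpP is active.
cAMP is present, so KepZ is active.
Fuculose is absent, so HolG is active.
With repressor IrpP bound, *dulE* is not transcribed.
→ *dulE* is OFF in A.
Condition B:
Cellobiose is absent, so IrpP is active.
cAMP is absent, so KepZ is inactive.
Fuculose is absent, so HolG is active.
With repressor IrpP bound, *dulE* is not transcribed.
→ *dulE* is OFF in B.

neither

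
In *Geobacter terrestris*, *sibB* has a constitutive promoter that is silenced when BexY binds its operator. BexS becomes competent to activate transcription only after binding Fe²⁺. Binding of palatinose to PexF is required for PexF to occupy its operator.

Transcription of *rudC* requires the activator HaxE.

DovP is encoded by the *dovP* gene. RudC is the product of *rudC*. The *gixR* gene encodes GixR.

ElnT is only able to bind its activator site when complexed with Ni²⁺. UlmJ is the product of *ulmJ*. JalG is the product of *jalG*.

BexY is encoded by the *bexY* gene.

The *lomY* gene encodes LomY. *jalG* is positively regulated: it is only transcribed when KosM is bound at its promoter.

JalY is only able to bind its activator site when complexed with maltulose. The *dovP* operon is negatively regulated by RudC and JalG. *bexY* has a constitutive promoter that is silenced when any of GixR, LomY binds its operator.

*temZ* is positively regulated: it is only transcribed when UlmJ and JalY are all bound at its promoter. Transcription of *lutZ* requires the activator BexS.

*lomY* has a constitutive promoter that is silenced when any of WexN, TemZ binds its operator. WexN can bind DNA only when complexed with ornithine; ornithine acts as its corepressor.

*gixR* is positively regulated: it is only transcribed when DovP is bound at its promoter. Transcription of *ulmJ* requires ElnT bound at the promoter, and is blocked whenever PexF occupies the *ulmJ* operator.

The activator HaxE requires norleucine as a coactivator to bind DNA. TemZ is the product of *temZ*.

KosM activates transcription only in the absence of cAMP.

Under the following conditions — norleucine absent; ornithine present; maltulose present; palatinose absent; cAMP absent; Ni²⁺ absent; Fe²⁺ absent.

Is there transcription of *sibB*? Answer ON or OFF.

Norleucine is absent, so HaxE is inactive.
Required activator HaxE is absent, so *rudC* is not transcribed.
So RudC is not produced.
cAMP is absent, so KosM is active.
No repressor is bound and KosM is active, so *jalG* is transcribed.
So JalG is produced and active.
With repressor JalG bound, *dovP* is not transcribed.
So DovP is not produced.
Required activator DovP is absent, so *gixR* is not transcribed.
So GixR is not produced.
Ornithine is present, so WexN is active.
Palatinose is absent, so PexF is inactive.
Ni²⁺ is absent, so ElnT is inactive.
Required activator ElnT is absent, so *ulmJ* is not transcribed.
So UlmJ is not produced.
Maltulose is present, so JalY is active.
Required activator UlmJ is absent, so *temZ* is not transcribed.
So TemZ is not produced.
With repressor WexN bound, *lomY* is not transcribed.
So LomY is not produced.
With no repressor bound, *bexY* is transcribed.
So BexY is produced and active.
With repressor BexY bound, *sibB* is not transcribed.

OFF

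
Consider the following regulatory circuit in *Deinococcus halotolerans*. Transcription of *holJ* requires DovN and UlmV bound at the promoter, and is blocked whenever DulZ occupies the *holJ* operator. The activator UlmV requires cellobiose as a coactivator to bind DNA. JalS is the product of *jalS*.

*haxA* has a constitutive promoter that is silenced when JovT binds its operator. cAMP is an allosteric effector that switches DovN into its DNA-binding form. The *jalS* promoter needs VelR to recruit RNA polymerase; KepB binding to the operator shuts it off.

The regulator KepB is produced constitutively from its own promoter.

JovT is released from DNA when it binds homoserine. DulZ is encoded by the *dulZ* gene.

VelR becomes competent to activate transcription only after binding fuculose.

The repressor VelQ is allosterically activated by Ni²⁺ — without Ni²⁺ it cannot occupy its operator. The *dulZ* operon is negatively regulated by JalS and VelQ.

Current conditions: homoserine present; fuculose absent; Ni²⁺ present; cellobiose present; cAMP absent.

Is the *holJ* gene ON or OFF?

KepB is produced constitutively and is active.
Fuculose is absent, so VelR is inactive.
With repressor KepB bound, *jalS* is not transcribed.
So JalS is not produced.
Ni²⁺ is present, so VelQ is active.
With repressor VelQ bound, *dulZ* is not transcribed.
So DulZ is not produced.
cAMP is absent, so DovN is inactive.
Cellobiose is present, so UlmV is active.
Required activator DovN is absent, so *holJ* is not transcribed.

OFF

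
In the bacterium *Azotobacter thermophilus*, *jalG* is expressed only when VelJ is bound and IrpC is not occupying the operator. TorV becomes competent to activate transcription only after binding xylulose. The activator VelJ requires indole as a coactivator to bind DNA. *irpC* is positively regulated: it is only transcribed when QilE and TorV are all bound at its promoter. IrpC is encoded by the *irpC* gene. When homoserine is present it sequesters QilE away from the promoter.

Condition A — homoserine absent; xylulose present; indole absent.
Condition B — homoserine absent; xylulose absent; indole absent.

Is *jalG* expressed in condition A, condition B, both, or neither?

Condition A:
Homoserine is absent, so QilE is active.
Xylulose is present, so TorV is active.
No repressor is bound and QilE and TorV are active, so *irpC* is transcribed.
So IrpC is produced and active.
Indole is absent, so VelJ is inactive.
With repressor IrpC bound, *jalG* is not transcribed.
→ *jalG* is OFF in A.
Condition B:
Homoserine is absent, so QilE is active.
Xylulose is absent, so TorV is inactive.
Required activator TorV is absent, so *irpC* is not transcribed.
So IrpC is not produced.
Indole is absent, so VelJ is inactive.
Required activator VelJ is absent, so *jalG* is not transcribed.
→ *jalG* is OFF in B.

neither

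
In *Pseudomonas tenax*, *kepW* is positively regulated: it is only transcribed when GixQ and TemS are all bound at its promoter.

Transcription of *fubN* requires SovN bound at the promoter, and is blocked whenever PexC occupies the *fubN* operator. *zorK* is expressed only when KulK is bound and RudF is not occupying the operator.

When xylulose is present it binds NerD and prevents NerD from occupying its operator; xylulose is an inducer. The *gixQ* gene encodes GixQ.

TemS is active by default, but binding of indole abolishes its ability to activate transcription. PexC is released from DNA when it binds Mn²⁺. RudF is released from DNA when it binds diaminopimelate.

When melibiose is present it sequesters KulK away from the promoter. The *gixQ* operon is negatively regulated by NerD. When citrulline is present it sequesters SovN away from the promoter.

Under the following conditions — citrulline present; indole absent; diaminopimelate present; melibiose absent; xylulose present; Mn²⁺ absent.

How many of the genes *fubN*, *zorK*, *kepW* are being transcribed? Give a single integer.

2

Mn²⁺ is absent, so PexC is active.
Citrulline is present, so SovN is inactive.
With repressor PexC bound, *fubN* is not transcribed.
→ *fubN* is OFF.
Diaminopimelate is present, so RudF is inactive.
Melibiose is absent, so KulK is active.
No repressor is bound and KulK is active, so *zorK* is transcribed.
→ *zorK* is ON.
Xylulose is present, so NerD is inactive.
With no repressor bound, *gixQ* is transcribed.
So GixQ is produced and active.
Indole is absent, so TemS is active.
No repressor is bound and GixQ and TemS are active, so *kepW* is transcribed.
→ *kepW* is ON.
2 of the 3 genes are transcribed.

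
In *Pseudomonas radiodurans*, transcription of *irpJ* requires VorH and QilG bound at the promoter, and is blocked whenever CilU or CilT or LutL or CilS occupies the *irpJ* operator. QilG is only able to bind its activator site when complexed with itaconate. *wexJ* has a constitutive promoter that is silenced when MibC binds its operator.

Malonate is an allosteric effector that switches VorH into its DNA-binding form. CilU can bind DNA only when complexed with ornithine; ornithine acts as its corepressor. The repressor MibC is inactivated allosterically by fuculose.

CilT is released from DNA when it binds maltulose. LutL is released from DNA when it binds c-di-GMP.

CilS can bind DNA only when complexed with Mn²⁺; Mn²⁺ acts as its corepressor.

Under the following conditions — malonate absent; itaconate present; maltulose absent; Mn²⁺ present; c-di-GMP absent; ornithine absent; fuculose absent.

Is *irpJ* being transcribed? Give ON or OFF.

Ornithine is absent, so CilU is inactive.
Maltulose is absent, so CilT is active.
Malonate is absent, so VorH is inactive.
Itaconate is present, so QilG is active.
c-di-GMP is absent, so LutL is active.
Mn²⁺ is present, so CilS is active.
With repressor CilT bound, *irpJ* is not transcribed.

OFF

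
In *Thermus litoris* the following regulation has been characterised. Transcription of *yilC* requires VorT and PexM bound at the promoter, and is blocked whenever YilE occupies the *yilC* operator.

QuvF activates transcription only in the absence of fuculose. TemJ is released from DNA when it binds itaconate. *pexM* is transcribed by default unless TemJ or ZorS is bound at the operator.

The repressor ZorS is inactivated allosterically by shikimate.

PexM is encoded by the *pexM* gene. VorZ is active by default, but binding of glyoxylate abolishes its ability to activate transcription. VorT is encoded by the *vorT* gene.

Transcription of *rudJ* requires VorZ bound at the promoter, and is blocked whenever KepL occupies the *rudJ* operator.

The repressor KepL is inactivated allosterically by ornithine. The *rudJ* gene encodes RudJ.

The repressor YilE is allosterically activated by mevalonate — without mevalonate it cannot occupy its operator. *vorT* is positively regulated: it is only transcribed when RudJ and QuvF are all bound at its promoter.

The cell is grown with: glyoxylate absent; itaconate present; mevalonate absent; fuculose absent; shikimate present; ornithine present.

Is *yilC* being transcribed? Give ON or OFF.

ON

Glyoxylate is absent, so VorZ is active.
Ornithine is present, so KepL is inactive.
No repressor is bound and VorZ is active, so *rudJ* is transcribed.
So RudJ is produced and active.
Fuculose is absent, so QuvF is active.
No repressor is bound and RudJ and QuvF are active, so *vorT* is transcribed.
So VorT is produced and active.
Itaconate is present, so TemJ is inactive.
Shikimate is present, so ZorS is inactive.
With no repressor bound, *pexM* is transcribed.
So PexM is produced and active.
Mevalonate is absent, so YilE is inactive.
No repressor is bound and VorT and PexM are active, so *yilC* is transcribed.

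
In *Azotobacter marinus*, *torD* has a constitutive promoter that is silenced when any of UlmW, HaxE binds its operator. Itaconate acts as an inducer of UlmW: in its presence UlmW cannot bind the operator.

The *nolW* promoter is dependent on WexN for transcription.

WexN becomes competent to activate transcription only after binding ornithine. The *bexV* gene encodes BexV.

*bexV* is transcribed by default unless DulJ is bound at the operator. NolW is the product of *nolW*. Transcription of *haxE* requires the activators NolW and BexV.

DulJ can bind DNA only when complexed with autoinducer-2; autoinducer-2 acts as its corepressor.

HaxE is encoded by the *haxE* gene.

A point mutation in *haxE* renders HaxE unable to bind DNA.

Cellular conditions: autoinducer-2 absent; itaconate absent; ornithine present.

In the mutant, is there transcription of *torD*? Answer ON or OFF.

OFF

Itaconate is absent, so UlmW is active.
HaxE is non-functional in this strain, so it has no effect.
With repressor UlmW bound, *torD* is not transcribed.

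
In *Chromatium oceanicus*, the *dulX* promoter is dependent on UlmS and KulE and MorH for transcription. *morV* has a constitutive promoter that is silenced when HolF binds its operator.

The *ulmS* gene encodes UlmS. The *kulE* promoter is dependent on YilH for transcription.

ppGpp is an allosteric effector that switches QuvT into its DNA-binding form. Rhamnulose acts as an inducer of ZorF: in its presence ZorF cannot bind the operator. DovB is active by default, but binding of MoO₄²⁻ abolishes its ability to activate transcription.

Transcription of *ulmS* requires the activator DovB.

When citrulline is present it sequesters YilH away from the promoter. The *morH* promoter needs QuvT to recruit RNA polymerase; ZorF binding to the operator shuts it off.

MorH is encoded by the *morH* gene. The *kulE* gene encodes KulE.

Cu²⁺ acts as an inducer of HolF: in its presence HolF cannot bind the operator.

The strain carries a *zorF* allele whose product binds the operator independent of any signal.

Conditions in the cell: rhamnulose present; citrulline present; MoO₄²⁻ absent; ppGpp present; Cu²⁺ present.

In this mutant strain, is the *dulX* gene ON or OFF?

MoO₄²⁻ is absent, so DovB is active.
No repressor is bound and DovB is active, so *ulmS* is transcribed.
So UlmS is produced and active.
Citrulline is present, so YilH is inactive.
Required activator YilH is absent, so *kulE* is not transcribed.
So KulE is not produced.
ZorF is constitutively active in this strain.
ppGpp is present, so QuvT is active.
With repressor ZorF bound, *morH* is not transcribed.
So MorH is not produced.
Required activator KulE is absent, so *dulX* is not transcribed.

OFF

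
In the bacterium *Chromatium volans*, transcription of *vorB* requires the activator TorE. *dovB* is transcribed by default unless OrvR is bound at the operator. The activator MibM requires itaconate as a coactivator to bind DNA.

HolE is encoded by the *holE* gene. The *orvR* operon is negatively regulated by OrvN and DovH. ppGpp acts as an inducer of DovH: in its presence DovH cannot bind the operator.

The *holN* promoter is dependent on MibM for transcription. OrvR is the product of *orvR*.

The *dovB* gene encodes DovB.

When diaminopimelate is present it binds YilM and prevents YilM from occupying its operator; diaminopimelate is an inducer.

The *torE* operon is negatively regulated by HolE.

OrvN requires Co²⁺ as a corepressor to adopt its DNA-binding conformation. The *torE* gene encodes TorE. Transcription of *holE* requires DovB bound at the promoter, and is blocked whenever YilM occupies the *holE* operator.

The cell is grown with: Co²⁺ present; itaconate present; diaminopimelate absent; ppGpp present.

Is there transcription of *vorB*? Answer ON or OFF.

ON

Co²⁺ is present, so OrvN is active.
ppGpp is present, so DovH is inactive.
With repressor OrvN bound, *orvR* is not transcribed.
So OrvR is not produced.
With no repressor bound, *dovB* is transcribed.
So DovB is produced and active.
Diaminopimelate is absent, so YilM is active.
With repressor YilM bound, *holE* is not transcribed.
So HolE is not produced.
With no repressor bound, *torE* is transcribed.
So TorE is produced and active.
No repressor is bound and TorE is active, so *vorB* is transcribed.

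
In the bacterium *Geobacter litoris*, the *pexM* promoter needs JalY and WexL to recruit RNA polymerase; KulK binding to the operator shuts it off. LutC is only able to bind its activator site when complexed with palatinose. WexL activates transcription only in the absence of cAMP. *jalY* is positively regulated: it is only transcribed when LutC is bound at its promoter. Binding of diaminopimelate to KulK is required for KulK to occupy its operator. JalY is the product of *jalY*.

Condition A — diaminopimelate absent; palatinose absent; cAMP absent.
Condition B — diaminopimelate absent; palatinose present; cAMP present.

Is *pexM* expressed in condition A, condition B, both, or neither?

Condition A:
Diaminopimelate is absent, so KulK is inactive.
Palatinose is absent, so LutC is inactive.
Required activator LutC is absent, so *jalY* is not transcribed.
So JalY is not produced.
cAMP is absent, so WexL is active.
Required activator JalY is absent, so *pexM* is not transcribed.
→ *pexM* is OFF in A.
Condition B:
Diaminopimelate is absent, so KulK is inactive.
Palatinose is present, so LutC is active.
No repressor is bound and LutC is active, so *jalY* is transcribed.
So JalY is produced and active.
cAMP is present, so WexL is inactive.
Required activator WexL is absent, so *pexM* is not transcribed.
→ *pexM* is OFF in B.

neither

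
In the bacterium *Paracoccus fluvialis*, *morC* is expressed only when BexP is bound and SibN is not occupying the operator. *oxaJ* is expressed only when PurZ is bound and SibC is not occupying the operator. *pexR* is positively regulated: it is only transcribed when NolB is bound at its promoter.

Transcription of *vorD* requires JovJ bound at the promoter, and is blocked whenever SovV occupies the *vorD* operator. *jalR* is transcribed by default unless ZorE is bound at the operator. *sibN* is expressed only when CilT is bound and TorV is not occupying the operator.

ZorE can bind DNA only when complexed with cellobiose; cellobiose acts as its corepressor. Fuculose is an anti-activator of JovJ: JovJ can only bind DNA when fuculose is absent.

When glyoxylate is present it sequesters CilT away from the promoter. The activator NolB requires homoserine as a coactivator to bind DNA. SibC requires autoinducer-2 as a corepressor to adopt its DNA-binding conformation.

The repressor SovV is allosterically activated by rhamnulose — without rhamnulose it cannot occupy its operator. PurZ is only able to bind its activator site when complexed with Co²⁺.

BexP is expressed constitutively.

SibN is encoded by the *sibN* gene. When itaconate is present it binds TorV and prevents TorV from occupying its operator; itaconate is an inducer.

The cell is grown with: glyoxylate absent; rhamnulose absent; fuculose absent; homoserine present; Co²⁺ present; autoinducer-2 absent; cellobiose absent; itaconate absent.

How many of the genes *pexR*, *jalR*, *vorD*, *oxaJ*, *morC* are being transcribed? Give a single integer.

5

Homoserine is present, so NolB is active.
No repressor is bound and NolB is active, so *pexR* is transcribed.
→ *pexR* is ON.
Cellobiose is absent, so ZorE is inactive.
With no repressor bound, *jalR* is transcribed.
→ *jalR* is ON.
Fuculose is absent, so JovJ is active.
Rhamnulose is absent, so SovV is inactive.
No repressor is bound and JovJ is active, so *vorD* is transcribed.
→ *vorD* is ON.
Co²⁺ is present, so PurZ is active.
Autoinducer-2 is absent, so SibC is inactive.
No repressor is bound and PurZ is active, so *oxaJ* is transcribed.
→ *oxaJ* is ON.
Itaconate is absent, so TorV is active.
Glyoxylate is absent, so CilT is active.
With repressor TorV bound, *sibN* is not transcribed.
So SibN is not produced.
BexP is produced constitutively and is active.
No repressor is bound and BexP is active, so *morC* is transcribed.
→ *morC* is ON.
5 of the 5 genes are transcribed.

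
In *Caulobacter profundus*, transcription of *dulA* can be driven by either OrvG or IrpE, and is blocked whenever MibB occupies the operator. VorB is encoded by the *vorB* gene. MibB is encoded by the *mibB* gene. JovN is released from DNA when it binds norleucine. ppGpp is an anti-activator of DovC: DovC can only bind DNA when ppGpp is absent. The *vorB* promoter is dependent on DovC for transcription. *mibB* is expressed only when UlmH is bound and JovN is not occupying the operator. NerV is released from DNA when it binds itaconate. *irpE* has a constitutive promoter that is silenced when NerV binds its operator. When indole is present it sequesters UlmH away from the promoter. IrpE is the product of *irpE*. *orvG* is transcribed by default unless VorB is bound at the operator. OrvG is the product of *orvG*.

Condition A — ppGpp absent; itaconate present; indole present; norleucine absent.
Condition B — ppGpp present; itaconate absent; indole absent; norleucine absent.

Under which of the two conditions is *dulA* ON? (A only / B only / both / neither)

both

Condition A:
ppGpp is absent, so DovC is active.
No repressor is bound and DovC is active, so *vorB* is transcribed.
So VorB is produced and active.
With repressor VorB bound, *orvG* is not transcribed.
So OrvG is not produced.
Itaconate is present, so NerV is inactive.
With no repressor bound, *irpE* is transcribed.
So IrpE is produced and active.
Indole is present, so UlmH is inactive.
Norleucine is absent, so JovN is active.
With repressor JovN bound, *mibB* is not transcribed.
So MibB is not produced.
Activator IrpE is present, so *dulA* is transcribed.
→ *dulA* is ON in A.
Condition B:
ppGpp is present, so DovC is inactive.
Required activator DovC is absent, so *vorB* is not transcribed.
So VorB is not produced.
With no repressor bound, *orvG* is transcribed.
So OrvG is produced and active.
Itaconate is absent, so NerV is active.
With repressor NerV bound, *irpE* is not transcribed.
So IrpE is not produced.
Indole is absent, so UlmH is active.
Norleucine is absent, so JovN is active.
With repressor JovN bound, *mibB* is not transcribed.
So MibB is not produced.
Activator OrvG is present, so *dulA* is transcribed.
→ *dulA* is ON in B.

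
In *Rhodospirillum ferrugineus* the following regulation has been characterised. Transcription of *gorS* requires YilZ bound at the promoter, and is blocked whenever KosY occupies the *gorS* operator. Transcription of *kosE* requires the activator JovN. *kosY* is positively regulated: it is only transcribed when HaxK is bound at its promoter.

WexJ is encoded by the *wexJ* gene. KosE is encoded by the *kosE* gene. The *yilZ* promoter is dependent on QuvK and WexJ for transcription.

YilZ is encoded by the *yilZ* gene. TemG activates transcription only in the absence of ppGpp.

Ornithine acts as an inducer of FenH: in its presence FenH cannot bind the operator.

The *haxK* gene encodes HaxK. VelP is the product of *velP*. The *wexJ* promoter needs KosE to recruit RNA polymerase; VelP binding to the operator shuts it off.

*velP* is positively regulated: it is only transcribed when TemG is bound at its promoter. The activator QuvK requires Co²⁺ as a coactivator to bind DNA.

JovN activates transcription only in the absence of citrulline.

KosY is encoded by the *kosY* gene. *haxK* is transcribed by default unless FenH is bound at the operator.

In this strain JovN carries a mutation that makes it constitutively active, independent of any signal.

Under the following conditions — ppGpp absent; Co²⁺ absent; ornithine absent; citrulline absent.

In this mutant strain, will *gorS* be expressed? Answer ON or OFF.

Ornithine is absent, so FenH is active.
With repressor FenH bound, *haxK* is not transcribed.
So HaxK is not produced.
Required activator HaxK is absent, so *kosY* is not transcribed.
So KosY is not produced.
Co²⁺ is absent, so QuvK is inactive.
ppGpp is absent, so TemG is active.
No repressor is bound and TemG is active, so *velP* is transcribed.
So VelP is produced and active.
JovN is constitutively active in this strain.
No repressor is bound and JovN is active, so *kosE* is transcribed.
So KosE is produced and active.
With repressor VelP bound, *wexJ* is not transcribed.
So WexJ is not produced.
Required activator QuvK is absent, so *yilZ* is not transcribed.
So YilZ is not produced.
Required activator YilZ is absent, so *gorS* is not transcribed.

OFF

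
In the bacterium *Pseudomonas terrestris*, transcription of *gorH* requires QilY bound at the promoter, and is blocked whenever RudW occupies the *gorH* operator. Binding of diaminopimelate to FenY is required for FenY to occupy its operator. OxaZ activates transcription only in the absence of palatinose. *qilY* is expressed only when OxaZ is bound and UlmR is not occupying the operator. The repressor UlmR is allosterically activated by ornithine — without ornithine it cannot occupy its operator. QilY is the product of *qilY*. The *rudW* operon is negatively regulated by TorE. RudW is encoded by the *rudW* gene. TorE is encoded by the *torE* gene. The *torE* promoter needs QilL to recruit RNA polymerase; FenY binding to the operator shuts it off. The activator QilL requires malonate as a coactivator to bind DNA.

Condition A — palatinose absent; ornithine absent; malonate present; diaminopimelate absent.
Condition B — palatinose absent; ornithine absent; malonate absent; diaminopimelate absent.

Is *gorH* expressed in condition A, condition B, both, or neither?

Condition A:
Palatinose is absent, so OxaZ is active.
Ornithine is absent, so UlmR is inactive.
No repressor is bound and OxaZ is active, so *qilY* is transcribed.
So QilY is produced and active.
Malonate is present, so QilL is active.
Diaminopimelate is absent, so FenY is inactive.
No repressor is bound and QilL is active, so *torE* is transcribed.
So TorE is produced and active.
With repressor TorE bound, *rudW* is not transcribed.
So RudW is not produced.
No repressor is bound and QilY is active, so *gorH* is transcribed.
→ *gorH* is ON in A.
Condition B:
Palatinose is absent, so OxaZ is active.
Ornithine is absent, so UlmR is inactive.
No repressor is bound and OxaZ is active, so *qilY* is transcribed.
So QilY is produced and active.
Malonate is absent, so QilL is inactive.
Diaminopimelate is absent, so FenY is inactive.
Required activator QilL is absent, so *torE* is not transcribed.
So TorE is not produced.
With no repressor bound, *rudW* is transcribed.
So RudW is produced and active.
With repressor RudW bound, *gorH* is not transcribed.
→ *gorH* is OFF in B.

A only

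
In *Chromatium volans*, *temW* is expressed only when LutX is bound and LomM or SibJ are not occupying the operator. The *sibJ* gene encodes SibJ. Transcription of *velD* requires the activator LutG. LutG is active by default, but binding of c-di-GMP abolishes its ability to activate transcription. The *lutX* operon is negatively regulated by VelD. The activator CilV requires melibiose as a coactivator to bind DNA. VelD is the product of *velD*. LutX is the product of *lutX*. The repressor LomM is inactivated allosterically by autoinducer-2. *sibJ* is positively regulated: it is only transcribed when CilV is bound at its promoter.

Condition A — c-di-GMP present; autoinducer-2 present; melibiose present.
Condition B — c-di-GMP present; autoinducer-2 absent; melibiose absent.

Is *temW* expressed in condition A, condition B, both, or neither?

Condition A:
c-di-GMP is present, so LutG is inactive.
Required activator LutG is absent, so *velD* is not transcribed.
So VelD is not produced.
With no repressor bound, *lutX* is transcribed.
So LutX is produced and active.
Autoinducer-2 is present, so LomM is inactive.
Melibiose is present, so CilV is active.
No repressor is bound and CilV is active, so *sibJ* is transcribed.
So SibJ is produced and active.
With repressor SibJ bound, *temW* is not transcribed.
→ *temW* is OFF in A.
Condition B:
c-di-GMP is present, so LutG is inactive.
Required activator LutG is absent, so *velD* is not transcribed.
So VelD is not produced.
With no repressor bound, *lutX* is transcribed.
So LutX is produced and active.
Autoinducer-2 is absent, so LomM is active.
Melibiose is absent, so CilV is inactive.
Required activator CilV is absent, so *sibJ* is not transcribed.
So SibJ is not produced.
With repressor LomM bound, *temW* is not transcribed.
→ *temW* is OFF in B.

neither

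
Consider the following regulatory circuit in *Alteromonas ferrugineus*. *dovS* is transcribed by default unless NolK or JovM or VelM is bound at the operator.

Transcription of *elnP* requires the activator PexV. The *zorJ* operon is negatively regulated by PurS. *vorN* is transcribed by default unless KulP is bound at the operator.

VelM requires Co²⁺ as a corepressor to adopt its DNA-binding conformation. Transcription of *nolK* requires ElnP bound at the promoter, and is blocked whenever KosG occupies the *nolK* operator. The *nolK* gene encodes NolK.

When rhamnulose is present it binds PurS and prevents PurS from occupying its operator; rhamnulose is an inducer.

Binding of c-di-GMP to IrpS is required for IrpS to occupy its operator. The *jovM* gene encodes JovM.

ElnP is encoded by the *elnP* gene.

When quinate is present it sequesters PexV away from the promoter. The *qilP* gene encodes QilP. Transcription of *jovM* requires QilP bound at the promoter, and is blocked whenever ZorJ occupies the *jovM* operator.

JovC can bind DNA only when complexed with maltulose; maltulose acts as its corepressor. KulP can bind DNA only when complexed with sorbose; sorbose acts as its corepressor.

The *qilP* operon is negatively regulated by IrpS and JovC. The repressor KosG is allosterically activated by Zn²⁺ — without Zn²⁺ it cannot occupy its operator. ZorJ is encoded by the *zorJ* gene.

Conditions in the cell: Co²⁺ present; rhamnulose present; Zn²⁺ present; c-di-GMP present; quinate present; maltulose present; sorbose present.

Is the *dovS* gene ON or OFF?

Quinate is present, so PexV is inactive.
Required activator PexV is absent, so *elnP* is not transcribed.
So ElnP is not produced.
Zn²⁺ is present, so KosG is active.
With repressor KosG bound, *nolK* is not transcribed.
So NolK is not produced.
Rhamnulose is present, so PurS is inactive.
With no repressor bound, *zorJ* is transcribed.
So ZorJ is produced and active.
c-di-GMP is present, so IrpS is active.
Maltulose is present, so JovC is active.
With repressor IrpS bound, *qilP* is not transcribed.
So QilP is not produced.
With repressor ZorJ bound, *jovM* is not transcribed.
So JovM is not produced.
Co²⁺ is present, so VelM is active.
With repressor VelM bound, *dovS* is not transcribed.

OFF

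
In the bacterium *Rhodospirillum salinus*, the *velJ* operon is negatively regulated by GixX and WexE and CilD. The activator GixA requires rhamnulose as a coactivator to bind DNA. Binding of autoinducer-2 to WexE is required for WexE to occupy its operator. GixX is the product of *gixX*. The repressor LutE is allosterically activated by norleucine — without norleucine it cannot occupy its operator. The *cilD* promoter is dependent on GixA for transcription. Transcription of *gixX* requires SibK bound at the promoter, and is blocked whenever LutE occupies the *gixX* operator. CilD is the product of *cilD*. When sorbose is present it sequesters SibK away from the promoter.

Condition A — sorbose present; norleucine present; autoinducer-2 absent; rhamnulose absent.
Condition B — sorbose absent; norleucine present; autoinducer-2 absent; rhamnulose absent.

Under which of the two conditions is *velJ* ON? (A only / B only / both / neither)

Condition A:
Sorbose is present, so SibK is inactive.
Norleucine is present, so LutE is active.
With repressor LutE bound, *gixX* is not transcribed.
So GixX is not produced.
Autoinducer-2 is absent, so WexE is inactive.
Rhamnulose is absent, so GixA is inactive.
Required activator GixA is absent, so *cilD* is not transcribed.
So CilD is not produced.
With no repressor bound, *velJ* is transcribed.
→ *velJ* is ON in A.
Condition B:
Sorbose is absent, so SibK is active.
Norleucine is present, so LutE is active.
With repressor LutE bound, *gixX* is not transcribed.
So GixX is not produced.
Autoinducer-2 is absent, so WexE is inactive.
Rhamnulose is absent, so GixA is inactive.
Required activator GixA is absent, so *cilD* is not transcribed.
So CilD is not produced.
With no repressor bound, *velJ* is transcribed.
→ *velJ* is ON in B.

both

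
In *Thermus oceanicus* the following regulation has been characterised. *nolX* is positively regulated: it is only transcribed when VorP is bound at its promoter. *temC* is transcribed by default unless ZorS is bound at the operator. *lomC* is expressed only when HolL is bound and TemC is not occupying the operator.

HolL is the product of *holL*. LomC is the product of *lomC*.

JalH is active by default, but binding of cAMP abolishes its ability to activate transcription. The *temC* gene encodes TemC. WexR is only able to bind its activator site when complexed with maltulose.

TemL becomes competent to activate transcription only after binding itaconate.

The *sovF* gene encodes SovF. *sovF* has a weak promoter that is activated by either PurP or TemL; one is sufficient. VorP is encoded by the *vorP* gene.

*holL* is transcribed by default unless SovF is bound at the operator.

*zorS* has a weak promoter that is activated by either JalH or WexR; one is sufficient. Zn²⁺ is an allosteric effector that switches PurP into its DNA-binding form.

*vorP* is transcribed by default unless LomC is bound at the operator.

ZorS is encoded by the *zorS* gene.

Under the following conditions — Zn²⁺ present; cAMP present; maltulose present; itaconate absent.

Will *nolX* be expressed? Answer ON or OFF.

cAMP is present, so JalH is inactive.
Maltulose is present, so WexR is active.
Activator WexR is present, so *zorS* is transcribed.
So ZorS is produced and active.
With repressor ZorS bound, *temC* is not transcribed.
So TemC is not produced.
Zn²⁺ is present, so PurP is active.
Itaconate is absent, so TemL is inactive.
Activator PurP is present, so *sovF* is transcribed.
So SovF is produced and active.
With repressor SovF bound, *holL* is not transcribed.
So HolL is not produced.
Required activator HolL is absent, so *lomC* is not transcribed.
So LomC is not produced.
With no repressor bound, *vorP* is transcribed.
So VorP is produced and active.
No repressor is bound and VorP is active, so *nolX* is transcribed.

ON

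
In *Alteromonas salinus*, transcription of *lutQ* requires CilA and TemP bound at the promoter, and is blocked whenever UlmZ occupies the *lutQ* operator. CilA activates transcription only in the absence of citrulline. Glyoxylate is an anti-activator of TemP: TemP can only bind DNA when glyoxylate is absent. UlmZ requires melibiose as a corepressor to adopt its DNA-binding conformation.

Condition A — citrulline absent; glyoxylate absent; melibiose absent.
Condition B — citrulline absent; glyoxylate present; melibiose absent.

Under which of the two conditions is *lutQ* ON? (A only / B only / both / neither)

Condition A:
Citrulline is absent, so CilA is active.
Glyoxylate is absent, so TemP is active.
Melibiose is absent, so UlmZ is inactive.
No repressor is bound and CilA and TemP are active, so *lutQ* is transcribed.
→ *lutQ* is ON in A.
Condition B:
Citrulline is absent, so CilA is active.
Glyoxylate is present, so TemP is inactive.
Melibiose is absent, so UlmZ is inactive.
Required activator TemP is absent, so *lutQ* is not transcribed.
→ *lutQ* is OFF in B.

A only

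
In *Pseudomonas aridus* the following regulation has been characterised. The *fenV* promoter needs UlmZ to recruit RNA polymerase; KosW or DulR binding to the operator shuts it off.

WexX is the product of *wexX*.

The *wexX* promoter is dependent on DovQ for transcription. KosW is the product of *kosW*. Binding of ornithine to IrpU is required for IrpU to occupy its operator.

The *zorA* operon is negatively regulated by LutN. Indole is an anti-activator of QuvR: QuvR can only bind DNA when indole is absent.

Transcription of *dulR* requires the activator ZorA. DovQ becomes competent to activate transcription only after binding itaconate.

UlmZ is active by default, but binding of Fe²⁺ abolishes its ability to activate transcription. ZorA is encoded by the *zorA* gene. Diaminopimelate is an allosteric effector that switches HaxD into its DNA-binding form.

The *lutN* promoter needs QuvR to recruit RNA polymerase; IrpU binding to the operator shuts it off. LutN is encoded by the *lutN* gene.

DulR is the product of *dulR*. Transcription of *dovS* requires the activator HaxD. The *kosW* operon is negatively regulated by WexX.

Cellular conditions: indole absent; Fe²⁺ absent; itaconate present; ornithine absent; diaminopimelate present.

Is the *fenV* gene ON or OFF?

Fe²⁺ is absent, so UlmZ is active.
Itaconate is present, so DovQ is active.
No repressor is bound and DovQ is active, so *wexX* is transcribed.
So WexX is produced and active.
With repressor WexX bound, *kosW* is not transcribed.
So KosW is not produced.
Indole is absent, so QuvR is active.
Ornithine is absent, so IrpU is inactive.
No repressor is bound and QuvR is active, so *lutN* is transcribed.
So LutN is produced and active.
With repressor LutN bound, *zorA* is not transcribed.
So ZorA is not produced.
Required activator ZorA is absent, so *dulR* is not transcribed.
So DulR is not produced.
No repressor is bound and UlmZ is active, so *fenV* is transcribed.

ON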